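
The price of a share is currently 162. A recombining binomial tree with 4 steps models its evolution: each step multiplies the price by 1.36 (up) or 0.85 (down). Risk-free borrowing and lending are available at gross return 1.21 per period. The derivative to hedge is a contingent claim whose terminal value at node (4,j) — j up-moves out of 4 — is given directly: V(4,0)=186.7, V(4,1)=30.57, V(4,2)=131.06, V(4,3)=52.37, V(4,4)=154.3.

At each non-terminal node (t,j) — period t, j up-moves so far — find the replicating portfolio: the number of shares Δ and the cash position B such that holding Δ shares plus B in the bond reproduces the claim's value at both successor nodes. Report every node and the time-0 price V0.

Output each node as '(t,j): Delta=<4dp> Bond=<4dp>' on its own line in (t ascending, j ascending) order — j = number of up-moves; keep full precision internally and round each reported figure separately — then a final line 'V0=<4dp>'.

Risk-neutral probability p* = (R−d)/(u−d) = (1.21−0.85)/(1.36−0.85) = 0.7059.
Payoff layer (t=4): V(4,0)=186.7000, V(4,1)=30.5700, V(4,2)=131.0600, V(4,3)=52.3700, V(4,4)=154.3000
Node (3,0) S=99.4882: V=(p*·30.5700+(1−p*)·186.7000)/1.21=63.2154; Δ=(30.5700−186.7000)/(135.3040−84.5650)=-3.0771; B=V−Δ·S=369.3526
Node (3,1) S=159.1812: V=(p*·131.0600+(1−p*)·30.5700)/1.21=83.8877; Δ=(131.0600−30.5700)/(216.4864−135.3040)=1.2378; B=V−Δ·S=-113.1515
Node (3,2) S=254.6899: V=(p*·52.3700+(1−p*)·131.0600)/1.21=62.4084; Δ=(52.3700−131.0600)/(346.3783−216.4864)=-0.6058; B=V−Δ·S=216.7025
Node (3,3) S=407.5039: V=(p*·154.3000+(1−p*)·52.3700)/1.21=102.7443; Δ=(154.3000−52.3700)/(554.2053−346.3783)=0.4905; B=V−Δ·S=-97.1185
Node (2,0) S=117.0450: V=(p*·83.8877+(1−p*)·63.2154)/1.21=64.3038; Δ=(83.8877−63.2154)/(159.1812−99.4882)=0.3463; B=V−Δ·S=23.7698
Node (2,1) S=187.2720: V=(p*·62.4084+(1−p*)·83.8877)/1.21=56.7982; Δ=(62.4084−83.8877)/(254.6899−159.1812)=-0.2249; B=V−Δ·S=98.9145
Node (2,2) S=299.6352: V=(p*·102.7443+(1−p*)·62.4084)/1.21=75.1081; Δ=(102.7443−62.4084)/(407.5039−254.6899)=0.2640; B=V−Δ·S=-3.9820
Node (1,0) S=137.7000: V=(p*·56.7982+(1−p*)·64.3038)/1.21=48.7651; Δ=(56.7982−64.3038)/(187.2720−117.0450)=-0.1069; B=V−Δ·S=63.4819
Node (1,1) S=220.3200: V=(p*·75.1081+(1−p*)·56.7982)/1.21=57.6222; Δ=(75.1081−56.7982)/(299.6352−187.2720)=0.1630; B=V−Δ·S=21.7204
Node (0,0) S=162.0000: V=(p*·57.6222+(1−p*)·48.7651)/1.21=45.4687; Δ=(57.6222−48.7651)/(220.3200−137.7000)=0.1072; B=V−Δ·S=28.1018
The time-0 hedge costs 45.4687, which is the no-arbitrage price.

(0,0): Delta=0.1072 Bond=28.1018
(1,0): Delta=-0.1069 Bond=63.4819
(1,1): Delta=0.1630 Bond=21.7204
(2,0): Delta=0.3463 Bond=23.7698
(2,1): Delta=-0.2249 Bond=98.9145
(2,2): Delta=0.2640 Bond=-3.9820
(3,0): Delta=-3.0771 Bond=369.3526
(3,1): Delta=1.2378 Bond=-113.1515
(3,2): Delta=-0.6058 Bond=216.7025
(3,3): Delta=0.4905 Bond=-97.1185
V0=45.4687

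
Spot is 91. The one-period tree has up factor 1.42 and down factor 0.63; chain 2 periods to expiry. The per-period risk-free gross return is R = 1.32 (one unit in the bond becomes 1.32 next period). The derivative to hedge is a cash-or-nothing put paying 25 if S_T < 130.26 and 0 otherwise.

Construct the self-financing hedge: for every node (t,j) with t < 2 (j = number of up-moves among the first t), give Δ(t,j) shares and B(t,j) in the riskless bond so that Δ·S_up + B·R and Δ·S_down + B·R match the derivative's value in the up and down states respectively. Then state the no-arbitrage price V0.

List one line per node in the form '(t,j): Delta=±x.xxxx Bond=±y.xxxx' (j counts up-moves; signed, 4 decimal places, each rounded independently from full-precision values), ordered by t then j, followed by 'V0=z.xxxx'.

Under the risk-neutral measure, an up-move has probability p* = (R−d)/(u−d) = 0.8734 and values discount at R = 1.32.
Terminal payoffs: V(2,0)=25.0000, V(2,1)=25.0000, V(2,2)=0.0000
(1,0): S=57.3300. Δ = (V_up−V_dn)/(S_up−S_dn) = (25.0000−25.0000)/(81.4086−36.1179) = 0.0000. V = [p*·25.0000 + (1−p*)·25.0000]/1.32 = 18.9394. B = V − Δ·S = 18.9394.
(1,1): S=129.2200. Δ = (V_up−V_dn)/(S_up−S_dn) = (0.0000−25.0000)/(183.4924−81.4086) = -0.2449. V = [p*·0.0000 + (1−p*)·25.0000]/1.32 = 2.3974. B = V − Δ·S = 34.0430.
(0,0): S=91.0000. Δ = (V_up−V_dn)/(S_up−S_dn) = (2.3974−18.9394)/(129.2200−57.3300) = -0.2301. V = [p*·2.3974 + (1−p*)·18.9394]/1.32 = 3.4025. B = V − Δ·S = 24.3418.
The time-0 hedge costs 3.4025, which is the no-arbitrage price.

(0,0): Delta=-0.2301 Bond=24.3418
(1,0): Delta=0.0000 Bond=18.9394
(1,1): Delta=-0.2449 Bond=34.0430
V0=3.4025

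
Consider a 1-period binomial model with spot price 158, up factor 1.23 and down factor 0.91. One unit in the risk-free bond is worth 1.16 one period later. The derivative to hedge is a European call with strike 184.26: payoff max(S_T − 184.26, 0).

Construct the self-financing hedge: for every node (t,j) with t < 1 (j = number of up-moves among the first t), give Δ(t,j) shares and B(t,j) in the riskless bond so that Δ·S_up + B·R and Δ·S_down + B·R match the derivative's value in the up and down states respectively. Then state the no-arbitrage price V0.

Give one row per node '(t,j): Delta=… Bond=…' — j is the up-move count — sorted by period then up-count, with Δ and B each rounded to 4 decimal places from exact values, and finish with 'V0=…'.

The replicating-portfolio and risk-neutral prices coincide; use p* = (1.16−0.91)/(1.23−0.91) = 0.7812 for the latter.
At expiry t=1: V(1,0)=0.0000, V(1,1)=10.0800
(0,0): S=158.0000. Δ = (V_up−V_dn)/(S_up−S_dn) = (10.0800−0.0000)/(194.3400−143.7800) = 0.1994. V = [p*·10.0800 + (1−p*)·0.0000]/1.16 = 6.7888. B = V − Δ·S = -24.7112.
Check: Δ(0,0)·S0 + B(0,0) = 6.7888 = V0.

(0,0): Delta=0.1994 Bond=-24.7112
V0=6.7888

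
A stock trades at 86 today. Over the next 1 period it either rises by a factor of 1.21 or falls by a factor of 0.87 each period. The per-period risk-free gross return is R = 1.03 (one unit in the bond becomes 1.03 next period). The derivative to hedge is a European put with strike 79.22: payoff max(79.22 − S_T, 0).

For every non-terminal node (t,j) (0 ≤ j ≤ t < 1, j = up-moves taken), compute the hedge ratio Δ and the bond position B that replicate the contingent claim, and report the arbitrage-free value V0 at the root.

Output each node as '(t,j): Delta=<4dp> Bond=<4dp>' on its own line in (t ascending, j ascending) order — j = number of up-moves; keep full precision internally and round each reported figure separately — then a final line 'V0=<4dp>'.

(0,0): Delta=-0.1505 Bond=15.2027
V0=2.2616

Risk-neutral probability p* = (R−d)/(u−d) = (1.03−0.87)/(1.21−0.87) = 0.4706.
Terminal values V(1,·): V(1,0)=4.4000, V(1,1)=0.0000
  t=0,j=0: stock 86.0000 → up 104.0600 (V=0.0000), down 74.8200 (V=4.4000). Price 2.2616; hedge Δ=-0.1505, bond B=15.2027.
Root portfolio cost Δ·86+B reproduces V0=2.2616.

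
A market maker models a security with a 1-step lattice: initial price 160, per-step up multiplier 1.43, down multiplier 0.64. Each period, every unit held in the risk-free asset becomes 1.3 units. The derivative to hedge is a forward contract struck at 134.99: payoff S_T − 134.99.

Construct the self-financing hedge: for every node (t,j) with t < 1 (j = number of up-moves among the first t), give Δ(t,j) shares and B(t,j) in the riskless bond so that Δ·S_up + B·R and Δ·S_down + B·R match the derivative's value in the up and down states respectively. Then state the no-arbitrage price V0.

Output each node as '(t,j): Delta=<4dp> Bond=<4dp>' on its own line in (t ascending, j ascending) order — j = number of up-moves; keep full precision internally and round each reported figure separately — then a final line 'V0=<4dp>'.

Under the risk-neutral measure, an up-move has probability p* = (R−d)/(u−d) = 0.8354 and values discount at R = 1.3.
At expiry t=1: V(1,0)=-32.5900, V(1,1)=93.8100
  t=0,j=0: stock 160.0000 → up 228.8000 (V=93.8100), down 102.4000 (V=-32.5900). Price 56.1615; hedge Δ=1.0000, bond B=-103.8385.
Self-financing check: at every node Δ·S+B equals the discounted successor values.

(0,0): Delta=1.0000 Bond=-103.8385
V0=56.1615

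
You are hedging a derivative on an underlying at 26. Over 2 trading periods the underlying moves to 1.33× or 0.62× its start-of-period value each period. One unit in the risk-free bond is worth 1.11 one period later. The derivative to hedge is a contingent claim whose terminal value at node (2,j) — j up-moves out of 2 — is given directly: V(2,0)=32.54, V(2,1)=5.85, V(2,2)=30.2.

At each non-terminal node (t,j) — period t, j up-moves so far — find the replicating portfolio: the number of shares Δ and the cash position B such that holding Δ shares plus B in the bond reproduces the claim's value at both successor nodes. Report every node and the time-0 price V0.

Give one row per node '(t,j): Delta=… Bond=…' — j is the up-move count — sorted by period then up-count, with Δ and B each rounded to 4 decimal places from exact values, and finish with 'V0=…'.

(0,0): Delta=0.4165 Bond=5.4113
(1,0): Delta=-2.3320 Bond=50.3124
(1,1): Delta=0.9918 Bond=-13.8859
V0=16.2408

Risk-neutral probability p* = (R−d)/(u−d) = (1.11−0.62)/(1.33−0.62) = 0.6901.
Terminal values V(2,·): V(2,0)=32.5400, V(2,1)=5.8500, V(2,2)=30.2000
(1,0): S=16.1200. Δ = (V_up−V_dn)/(S_up−S_dn) = (5.8500−32.5400)/(21.4396−9.9944) = -2.3320. V = [p*·5.8500 + (1−p*)·32.5400]/1.11 = 12.7208. B = V − Δ·S = 50.3124.
(1,1): S=34.5800. Δ = (V_up−V_dn)/(S_up−S_dn) = (30.2000−5.8500)/(45.9914−21.4396) = 0.9918. V = [p*·30.2000 + (1−p*)·5.8500]/1.11 = 20.4098. B = V − Δ·S = -13.8859.
(0,0): S=26.0000. Δ = (V_up−V_dn)/(S_up−S_dn) = (20.4098−12.7208)/(34.5800−16.1200) = 0.4165. V = [p*·20.4098 + (1−p*)·12.7208]/1.11 = 16.2408. B = V − Δ·S = 5.4113.
Self-financing check: at every node Δ·S+B equals the discounted successor values.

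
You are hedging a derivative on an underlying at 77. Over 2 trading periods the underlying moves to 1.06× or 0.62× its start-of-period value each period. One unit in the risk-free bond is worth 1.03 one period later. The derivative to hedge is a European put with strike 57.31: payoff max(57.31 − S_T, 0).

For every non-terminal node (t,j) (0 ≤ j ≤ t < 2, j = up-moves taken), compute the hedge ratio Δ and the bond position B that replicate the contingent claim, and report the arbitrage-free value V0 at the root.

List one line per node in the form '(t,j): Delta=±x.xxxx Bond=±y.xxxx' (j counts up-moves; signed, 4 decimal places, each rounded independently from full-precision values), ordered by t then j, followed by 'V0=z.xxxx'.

Since d<R<u, set p* = (R−d)/(u−d) = 0.9318; price each node as the discounted p*-expectation of its children.
At expiry t=2: V(2,0)=27.7112, V(2,1)=6.7056, V(2,2)=0.0000
(1,0): S=47.7400. Δ = (V_up−V_dn)/(S_up−S_dn) = (6.7056−27.7112)/(50.6044−29.5988) = -1.0000. V = [p*·6.7056 + (1−p*)·27.7112]/1.03 = 7.9008. B = V − Δ·S = 55.6408.
(1,1): S=81.6200. Δ = (V_up−V_dn)/(S_up−S_dn) = (0.0000−6.7056)/(86.5172−50.6044) = -0.1867. V = [p*·0.0000 + (1−p*)·6.7056]/1.03 = 0.4439. B = V − Δ·S = 15.6839.
(0,0): S=77.0000. Δ = (V_up−V_dn)/(S_up−S_dn) = (0.4439−7.9008)/(81.6200−47.7400) = -0.2201. V = [p*·0.4439 + (1−p*)·7.9008]/1.03 = 0.9246. B = V − Δ·S = 17.8721.
Check: Δ(0,0)·S0 + B(0,0) = 0.9246 = V0.

(0,0): Delta=-0.2201 Bond=17.8721
(1,0): Delta=-1.0000 Bond=55.6408
(1,1): Delta=-0.1867 Bond=15.6839
V0=0.9246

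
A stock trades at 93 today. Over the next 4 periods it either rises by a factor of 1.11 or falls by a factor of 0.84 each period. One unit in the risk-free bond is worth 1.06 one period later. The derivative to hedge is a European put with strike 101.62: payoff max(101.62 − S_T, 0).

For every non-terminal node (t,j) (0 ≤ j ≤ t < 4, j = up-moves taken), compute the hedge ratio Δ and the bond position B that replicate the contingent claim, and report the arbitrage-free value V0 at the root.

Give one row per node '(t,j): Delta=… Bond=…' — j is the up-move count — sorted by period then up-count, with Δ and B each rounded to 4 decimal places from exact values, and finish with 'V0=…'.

Since d<R<u, set p* = (R−d)/(u−d) = 0.8148; price each node as the discounted p*-expectation of its children.
Payoff layer (t=4): V(4,0)=55.3180, V(4,1)=40.4352, V(4,2)=20.7686, V(4,3)=0.0000, V(4,4)=0.0000
Node (3,0) S=55.1215: V=(p*·40.4352+(1−p*)·55.3180)/1.06=40.7465; Δ=(40.4352−55.3180)/(61.1848−46.3020)=-1.0000; B=V−Δ·S=95.8679
Node (3,1) S=72.8391: V=(p*·20.7686+(1−p*)·40.4352)/1.06=23.0288; Δ=(20.7686−40.4352)/(80.8514−61.1848)=-1.0000; B=V−Δ·S=95.8679
Node (3,2) S=96.2517: V=(p*·0.0000+(1−p*)·20.7686)/1.06=3.6283; Δ=(0.0000−20.7686)/(106.8393−80.8514)=-0.7992; B=V−Δ·S=80.5491
Node (3,3) S=127.1897: V=(p*·0.0000+(1−p*)·0.0000)/1.06=0.0000; Δ=(0.0000−0.0000)/(141.1805−106.8393)=0.0000; B=V−Δ·S=0.0000
Node (2,0) S=65.6208: V=(p*·23.0288+(1−p*)·40.7465)/1.06=24.8206; Δ=(23.0288−40.7465)/(72.8391−55.1215)=-1.0000; B=V−Δ·S=90.4414
Node (2,1) S=86.7132: V=(p*·3.6283+(1−p*)·23.0288)/1.06=6.8123; Δ=(3.6283−23.0288)/(96.2517−72.8391)=-0.8286; B=V−Δ·S=78.6660
Node (2,2) S=114.5853: V=(p*·0.0000+(1−p*)·3.6283)/1.06=0.6339; Δ=(0.0000−3.6283)/(127.1897−96.2517)=-0.1173; B=V−Δ·S=14.0722
Node (1,0) S=78.1200: V=(p*·6.8123+(1−p*)·24.8206)/1.06=9.5728; Δ=(6.8123−24.8206)/(86.7132−65.6208)=-0.8538; B=V−Δ·S=76.2704
Node (1,1) S=103.2300: V=(p*·0.6339+(1−p*)·6.8123)/1.06=1.6774; Δ=(0.6339−6.8123)/(114.5853−86.7132)=-0.2217; B=V−Δ·S=24.5604
Node (0,0) S=93.0000: V=(p*·1.6774+(1−p*)·9.5728)/1.06=2.9618; Δ=(1.6774−9.5728)/(103.2300−78.1200)=-0.3144; B=V−Δ·S=32.2041
Self-financing check: at every node Δ·S+B equals the discounted successor values.

(0,0): Delta=-0.3144 Bond=32.2041
(1,0): Delta=-0.8538 Bond=76.2704
(1,1): Delta=-0.2217 Bond=24.5604
(2,0): Delta=-1.0000 Bond=90.4414
(2,1): Delta=-0.8286 Bond=78.6660
(2,2): Delta=-0.1173 Bond=14.0722
(3,0): Delta=-1.0000 Bond=95.8679
(3,1): Delta=-1.0000 Bond=95.8679
(3,2): Delta=-0.7992 Bond=80.5491
(3,3): Delta=0.0000 Bond=0.0000
V0=2.9618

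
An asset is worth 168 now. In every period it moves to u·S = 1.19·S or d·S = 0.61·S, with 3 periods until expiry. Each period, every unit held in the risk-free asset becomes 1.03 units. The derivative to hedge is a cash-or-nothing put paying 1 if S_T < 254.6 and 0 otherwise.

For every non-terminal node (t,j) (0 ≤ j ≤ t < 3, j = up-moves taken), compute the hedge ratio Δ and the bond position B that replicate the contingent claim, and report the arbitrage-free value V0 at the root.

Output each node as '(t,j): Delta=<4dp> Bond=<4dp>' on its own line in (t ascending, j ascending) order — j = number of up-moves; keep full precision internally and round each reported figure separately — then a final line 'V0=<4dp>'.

The replicating-portfolio and risk-neutral prices coincide; use p* = (1.03−0.61)/(1.19−0.61) = 0.7241 for the latter.
Payoff layer (t=3): V(3,0)=1.0000, V(3,1)=1.0000, V(3,2)=1.0000, V(3,3)=0.0000
(2,0): S=62.5128. Δ = (V_up−V_dn)/(S_up−S_dn) = (1.0000−1.0000)/(74.3902−38.1328) = 0.0000. V = [p*·1.0000 + (1−p*)·1.0000]/1.03 = 0.9709. B = V − Δ·S = 0.9709.
(2,1): S=121.9512. Δ = (V_up−V_dn)/(S_up−S_dn) = (1.0000−1.0000)/(145.1219−74.3902) = 0.0000. V = [p*·1.0000 + (1−p*)·1.0000]/1.03 = 0.9709. B = V − Δ·S = 0.9709.
(2,2): S=237.9048. Δ = (V_up−V_dn)/(S_up−S_dn) = (0.0000−1.0000)/(283.1067−145.1219) = -0.0072. V = [p*·0.0000 + (1−p*)·1.0000]/1.03 = 0.2678. B = V − Δ·S = 1.9920.
(1,0): S=102.4800. Δ = (V_up−V_dn)/(S_up−S_dn) = (0.9709−0.9709)/(121.9512−62.5128) = 0.0000. V = [p*·0.9709 + (1−p*)·0.9709]/1.03 = 0.9426. B = V − Δ·S = 0.9426.
(1,1): S=199.9200. Δ = (V_up−V_dn)/(S_up−S_dn) = (0.2678−0.9709)/(237.9048−121.9512) = -0.0061. V = [p*·0.2678 + (1−p*)·0.9709]/1.03 = 0.4483. B = V − Δ·S = 1.6605.
(0,0): S=168.0000. Δ = (V_up−V_dn)/(S_up−S_dn) = (0.4483−0.9426)/(199.9200−102.4800) = -0.0051. V = [p*·0.4483 + (1−p*)·0.9426]/1.03 = 0.5676. B = V − Δ·S = 1.4198.
Self-financing check: at every node Δ·S+B equals the discounted successor values.

(0,0): Delta=-0.0051 Bond=1.4198
(1,0): Delta=0.0000 Bond=0.9426
(1,1): Delta=-0.0061 Bond=1.6605
(2,0): Delta=0.0000 Bond=0.9709
(2,1): Delta=0.0000 Bond=0.9709
(2,2): Delta=-0.0072 Bond=1.9920
V0=0.5676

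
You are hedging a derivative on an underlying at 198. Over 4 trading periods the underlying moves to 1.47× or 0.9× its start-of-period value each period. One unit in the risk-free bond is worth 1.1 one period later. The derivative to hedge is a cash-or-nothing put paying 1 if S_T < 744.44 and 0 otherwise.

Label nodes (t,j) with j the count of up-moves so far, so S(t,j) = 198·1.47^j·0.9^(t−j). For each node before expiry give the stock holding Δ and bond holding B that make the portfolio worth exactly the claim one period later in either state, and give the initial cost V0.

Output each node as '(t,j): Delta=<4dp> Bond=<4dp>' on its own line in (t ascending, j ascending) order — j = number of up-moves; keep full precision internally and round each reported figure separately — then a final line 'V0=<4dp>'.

(0,0): Delta=-0.0003 Bond=0.7296
(1,0): Delta=0.0000 Bond=0.7513
(1,1): Delta=-0.0006 Bond=0.8974
(2,0): Delta=0.0000 Bond=0.8264
(2,1): Delta=0.0000 Bond=0.8264
(2,2): Delta=-0.0013 Bond=1.2843
(3,0): Delta=0.0000 Bond=0.9091
(3,1): Delta=0.0000 Bond=0.9091
(3,2): Delta=0.0000 Bond=0.9091
(3,3): Delta=-0.0028 Bond=2.3445
V0=0.6727

Under the risk-neutral measure, an up-move has probability p* = (R−d)/(u−d) = 0.3509 and values discount at R = 1.1.
At expiry t=4: V(4,0)=1.0000, V(4,1)=1.0000, V(4,2)=1.0000, V(4,3)=1.0000, V(4,4)=0.0000
(3,0): S=144.3420. Δ = (V_up−V_dn)/(S_up−S_dn) = (1.0000−1.0000)/(212.1827−129.9078) = 0.0000. V = [p*·1.0000 + (1−p*)·1.0000]/1.1 = 0.9091. B = V − Δ·S = 0.9091.
(3,1): S=235.7586. Δ = (V_up−V_dn)/(S_up−S_dn) = (1.0000−1.0000)/(346.5651−212.1827) = 0.0000. V = [p*·1.0000 + (1−p*)·1.0000]/1.1 = 0.9091. B = V − Δ·S = 0.9091.
(3,2): S=385.0724. Δ = (V_up−V_dn)/(S_up−S_dn) = (1.0000−1.0000)/(566.0564−346.5651) = 0.0000. V = [p*·1.0000 + (1−p*)·1.0000]/1.1 = 0.9091. B = V − Δ·S = 0.9091.
(3,3): S=628.9516. Δ = (V_up−V_dn)/(S_up−S_dn) = (0.0000−1.0000)/(924.5588−566.0564) = -0.0028. V = [p*·0.0000 + (1−p*)·1.0000]/1.1 = 0.5901. B = V − Δ·S = 2.3445.
(2,0): S=160.3800. Δ = (V_up−V_dn)/(S_up−S_dn) = (0.9091−0.9091)/(235.7586−144.3420) = 0.0000. V = [p*·0.9091 + (1−p*)·0.9091]/1.1 = 0.8264. B = V − Δ·S = 0.8264.
(2,1): S=261.9540. Δ = (V_up−V_dn)/(S_up−S_dn) = (0.9091−0.9091)/(385.0724−235.7586) = 0.0000. V = [p*·0.9091 + (1−p*)·0.9091]/1.1 = 0.8264. B = V − Δ·S = 0.8264.
(2,2): S=427.8582. Δ = (V_up−V_dn)/(S_up−S_dn) = (0.5901−0.9091)/(628.9516−385.0724) = -0.0013. V = [p*·0.5901 + (1−p*)·0.9091]/1.1 = 0.7247. B = V − Δ·S = 1.2843.
(1,0): S=178.2000. Δ = (V_up−V_dn)/(S_up−S_dn) = (0.8264−0.8264)/(261.9540−160.3800) = 0.0000. V = [p*·0.8264 + (1−p*)·0.8264]/1.1 = 0.7513. B = V − Δ·S = 0.7513.
(1,1): S=291.0600. Δ = (V_up−V_dn)/(S_up−S_dn) = (0.7247−0.8264)/(427.8582−261.9540) = -0.0006. V = [p*·0.7247 + (1−p*)·0.8264]/1.1 = 0.7189. B = V − Δ·S = 0.8974.
(0,0): S=198.0000. Δ = (V_up−V_dn)/(S_up−S_dn) = (0.7189−0.7513)/(291.0600−178.2000) = -0.0003. V = [p*·0.7189 + (1−p*)·0.7513]/1.1 = 0.6727. B = V − Δ·S = 0.7296.
Each (Δ,B) replicates both successor values, so the strategy is self-financing and V0 is arbitrage-free.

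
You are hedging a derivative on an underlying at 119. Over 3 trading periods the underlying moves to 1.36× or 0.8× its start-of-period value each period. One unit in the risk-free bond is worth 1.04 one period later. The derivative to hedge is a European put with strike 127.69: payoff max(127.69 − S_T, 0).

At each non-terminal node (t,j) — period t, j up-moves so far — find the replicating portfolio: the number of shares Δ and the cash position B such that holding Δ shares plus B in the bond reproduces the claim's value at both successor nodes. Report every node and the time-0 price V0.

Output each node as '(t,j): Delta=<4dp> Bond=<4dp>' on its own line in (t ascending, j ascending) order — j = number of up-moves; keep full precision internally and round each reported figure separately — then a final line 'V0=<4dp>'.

The replicating-portfolio and risk-neutral prices coincide; use p* = (1.04−0.8)/(1.36−0.8) = 0.4286 for the latter.
Terminal values V(3,·): V(3,0)=66.7620, V(3,1)=24.1124, V(3,2)=0.0000, V(3,3)=0.0000
(2,0): S=76.1600. Δ = (V_up−V_dn)/(S_up−S_dn) = (24.1124−66.7620)/(103.5776−60.9280) = -1.0000. V = [p*·24.1124 + (1−p*)·66.7620]/1.04 = 46.6188. B = V − Δ·S = 122.7788.
(2,1): S=129.4720. Δ = (V_up−V_dn)/(S_up−S_dn) = (0.0000−24.1124)/(176.0819−103.5776) = -0.3326. V = [p*·0.0000 + (1−p*)·24.1124]/1.04 = 13.2486. B = V − Δ·S = 56.3064.
(2,2): S=220.1024. Δ = (V_up−V_dn)/(S_up−S_dn) = (0.0000−0.0000)/(299.3393−176.0819) = 0.0000. V = [p*·0.0000 + (1−p*)·0.0000]/1.04 = 0.0000. B = V − Δ·S = 0.0000.
(1,0): S=95.2000. Δ = (V_up−V_dn)/(S_up−S_dn) = (13.2486−46.6188)/(129.4720−76.1600) = -0.6259. V = [p*·13.2486 + (1−p*)·46.6188]/1.04 = 31.0743. B = V − Δ·S = 90.6641.
(1,1): S=161.8400. Δ = (V_up−V_dn)/(S_up−S_dn) = (0.0000−13.2486)/(220.1024−129.4720) = -0.1462. V = [p*·0.0000 + (1−p*)·13.2486]/1.04 = 7.2794. B = V − Δ·S = 30.9376.
(0,0): S=119.0000. Δ = (V_up−V_dn)/(S_up−S_dn) = (7.2794−31.0743)/(161.8400−95.2000) = -0.3571. V = [p*·7.2794 + (1−p*)·31.0743]/1.04 = 20.0736. B = V − Δ·S = 62.5645.
The time-0 hedge costs 20.0736, which is the no-arbitrage price.

(0,0): Delta=-0.3571 Bond=62.5645
(1,0): Delta=-0.6259 Bond=90.6641
(1,1): Delta=-0.1462 Bond=30.9376
(2,0): Delta=-1.0000 Bond=122.7788
(2,1): Delta=-0.3326 Bond=56.3064
(2,2): Delta=0.0000 Bond=0.0000
V0=20.0736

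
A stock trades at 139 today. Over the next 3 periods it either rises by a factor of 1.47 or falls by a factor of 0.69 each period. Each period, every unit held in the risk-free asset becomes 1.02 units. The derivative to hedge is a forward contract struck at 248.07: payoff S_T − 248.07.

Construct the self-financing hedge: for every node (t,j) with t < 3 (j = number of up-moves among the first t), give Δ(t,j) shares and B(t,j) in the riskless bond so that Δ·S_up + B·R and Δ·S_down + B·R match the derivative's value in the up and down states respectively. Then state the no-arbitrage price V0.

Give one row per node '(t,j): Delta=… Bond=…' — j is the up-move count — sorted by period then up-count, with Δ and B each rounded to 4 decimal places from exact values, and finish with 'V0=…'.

(0,0): Delta=1.0000 Bond=-233.7619
(1,0): Delta=1.0000 Bond=-238.4371
(1,1): Delta=1.0000 Bond=-238.4371
(2,0): Delta=1.0000 Bond=-243.2059
(2,1): Delta=1.0000 Bond=-243.2059
(2,2): Delta=1.0000 Bond=-243.2059
V0=-94.7619

No-arbitrage ⇒ martingale measure with p* = (R−d)/(u−d) = 0.4231.
Payoff layer (t=3): V(3,0)=-202.4072, V(3,1)=-150.7885, V(3,2)=-40.8181, V(3,3)=193.4667
(2,0): S=66.1779. Δ = (V_up−V_dn)/(S_up−S_dn) = (-150.7885−-202.4072)/(97.2815−45.6628) = 1.0000. V = [p*·-150.7885 + (1−p*)·-202.4072]/1.02 = -177.0280. B = V − Δ·S = -243.2059.
(2,1): S=140.9877. Δ = (V_up−V_dn)/(S_up−S_dn) = (-40.8181−-150.7885)/(207.2519−97.2815) = 1.0000. V = [p*·-40.8181 + (1−p*)·-150.7885]/1.02 = -102.2182. B = V − Δ·S = -243.2059.
(2,2): S=300.3651. Δ = (V_up−V_dn)/(S_up−S_dn) = (193.4667−-40.8181)/(441.5367−207.2519) = 1.0000. V = [p*·193.4667 + (1−p*)·-40.8181]/1.02 = 57.1592. B = V − Δ·S = -243.2059.
(1,0): S=95.9100. Δ = (V_up−V_dn)/(S_up−S_dn) = (-102.2182−-177.0280)/(140.9877−66.1779) = 1.0000. V = [p*·-102.2182 + (1−p*)·-177.0280]/1.02 = -142.5271. B = V − Δ·S = -238.4371.
(1,1): S=204.3300. Δ = (V_up−V_dn)/(S_up−S_dn) = (57.1592−-102.2182)/(300.3651−140.9877) = 1.0000. V = [p*·57.1592 + (1−p*)·-102.2182]/1.02 = -34.1071. B = V − Δ·S = -238.4371.
(0,0): S=139.0000. Δ = (V_up−V_dn)/(S_up−S_dn) = (-34.1071−-142.5271)/(204.3300−95.9100) = 1.0000. V = [p*·-34.1071 + (1−p*)·-142.5271]/1.02 = -94.7619. B = V − Δ·S = -233.7619.
Root portfolio cost Δ·139+B reproduces V0=-94.7619.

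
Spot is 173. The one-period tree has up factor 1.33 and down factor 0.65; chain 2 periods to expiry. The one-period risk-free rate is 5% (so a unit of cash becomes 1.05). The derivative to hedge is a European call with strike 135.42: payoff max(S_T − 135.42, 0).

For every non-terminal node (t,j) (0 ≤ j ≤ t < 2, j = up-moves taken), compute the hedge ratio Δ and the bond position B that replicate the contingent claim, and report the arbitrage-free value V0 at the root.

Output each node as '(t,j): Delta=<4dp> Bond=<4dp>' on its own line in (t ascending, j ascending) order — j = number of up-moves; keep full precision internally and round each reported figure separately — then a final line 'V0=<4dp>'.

Risk-neutral probability p* = (R−d)/(u−d) = (1.05−0.65)/(1.33−0.65) = 0.5882.
Terminal payoffs: V(2,0)=0.0000, V(2,1)=14.1385, V(2,2)=170.5997
Node (1,0) S=112.4500: V=(p*·14.1385+(1−p*)·0.0000)/1.05=7.9207; Δ=(14.1385−0.0000)/(149.5585−73.0925)=0.1849; B=V−Δ·S=-12.8712
Node (1,1) S=230.0900: V=(p*·170.5997+(1−p*)·14.1385)/1.05=101.1186; Δ=(170.5997−14.1385)/(306.0197−149.5585)=1.0000; B=V−Δ·S=-128.9714
Node (0,0) S=173.0000: V=(p*·101.1186+(1−p*)·7.9207)/1.05=59.7552; Δ=(101.1186−7.9207)/(230.0900−112.4500)=0.7922; B=V−Δ·S=-77.3004
The time-0 hedge costs 59.7552, which is the no-arbitrage price.

(0,0): Delta=0.7922 Bond=-77.3004
(1,0): Delta=0.1849 Bond=-12.8712
(1,1): Delta=1.0000 Bond=-128.9714
V0=59.7552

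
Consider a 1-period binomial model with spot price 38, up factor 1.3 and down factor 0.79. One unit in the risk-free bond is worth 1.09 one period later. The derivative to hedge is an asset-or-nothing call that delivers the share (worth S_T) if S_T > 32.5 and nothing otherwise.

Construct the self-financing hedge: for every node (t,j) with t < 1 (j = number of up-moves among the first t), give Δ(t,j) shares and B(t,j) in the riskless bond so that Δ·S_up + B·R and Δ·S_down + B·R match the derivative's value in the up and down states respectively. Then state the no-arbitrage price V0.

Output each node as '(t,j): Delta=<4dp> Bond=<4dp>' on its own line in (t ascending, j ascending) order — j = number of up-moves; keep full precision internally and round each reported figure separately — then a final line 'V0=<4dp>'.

(0,0): Delta=2.5490 Bond=-70.2033
V0=26.6595

Under the risk-neutral measure, an up-move has probability p* = (R−d)/(u−d) = 0.5882 and values discount at R = 1.09.
Terminal payoffs: V(1,0)=0.0000, V(1,1)=49.4000
Node (0,0) S=38.0000: V=(p*·49.4000+(1−p*)·0.0000)/1.09=26.6595; Δ=(49.4000−0.0000)/(49.4000−30.0200)=2.5490; B=V−Δ·S=-70.2033
Self-financing check: at every node Δ·S+B equals the discounted successor values.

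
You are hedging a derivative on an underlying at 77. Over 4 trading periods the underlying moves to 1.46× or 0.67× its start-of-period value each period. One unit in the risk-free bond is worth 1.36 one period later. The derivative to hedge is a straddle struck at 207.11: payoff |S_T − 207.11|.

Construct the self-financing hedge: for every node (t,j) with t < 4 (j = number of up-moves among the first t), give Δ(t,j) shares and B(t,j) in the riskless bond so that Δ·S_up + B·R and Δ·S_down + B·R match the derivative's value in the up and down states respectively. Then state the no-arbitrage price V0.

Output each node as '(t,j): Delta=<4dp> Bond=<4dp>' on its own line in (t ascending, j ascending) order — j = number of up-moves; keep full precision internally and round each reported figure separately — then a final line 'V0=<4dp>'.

(0,0): Delta=0.2432 Bond=13.3794
(1,0): Delta=-1.0000 Bond=82.3350
(1,1): Delta=0.3259 Bond=8.9004
(2,0): Delta=-1.0000 Bond=111.9756
(2,1): Delta=-1.0000 Bond=111.9756
(2,2): Delta=0.4141 Bond=-2.3695
(3,0): Delta=-1.0000 Bond=152.2868
(3,1): Delta=-1.0000 Bond=152.2868
(3,2): Delta=-1.0000 Bond=152.2868
(3,3): Delta=0.5082 Bond=-25.7600
V0=32.1093

Risk-neutral probability p* = (R−d)/(u−d) = (1.36−0.67)/(1.46−0.67) = 0.8734.
Payoff layer (t=4): V(4,0)=191.5936, V(4,1)=173.2982, V(4,2)=133.4306, V(4,3)=46.5549, V(4,4)=142.7563
  t=3,j=0: stock 23.1588 → up 33.8118 (V=173.2982), down 15.5164 (V=191.5936). Price 129.1280; hedge Δ=-1.0000, bond B=152.2868.
  t=3,j=1: stock 50.4653 → up 73.6794 (V=133.4306), down 33.8118 (V=173.2982). Price 101.8214; hedge Δ=-1.0000, bond B=152.2868.
  t=3,j=2: stock 109.9692 → up 160.5551 (V=46.5549), down 73.6794 (V=133.4306). Price 42.3175; hedge Δ=-1.0000, bond B=152.2868.
  t=3,j=3: stock 239.6345 → up 349.8663 (V=142.7563), down 160.5551 (V=46.5549). Price 96.0139; hedge Δ=0.5082, bond B=-25.7600.
  t=2,j=0: stock 34.5653 → up 50.4653 (V=101.8214), down 23.1588 (V=129.1280). Price 77.4103; hedge Δ=-1.0000, bond B=111.9756.
  t=2,j=1: stock 75.3214 → up 109.9692 (V=42.3175), down 50.4653 (V=101.8214). Price 36.6542; hedge Δ=-1.0000, bond B=111.9756.
  t=2,j=2: stock 164.1332 → up 239.6345 (V=96.0139), down 109.9692 (V=42.3175). Price 65.6007; hedge Δ=0.4141, bond B=-2.3695.
  t=1,j=0: stock 51.5900 → up 75.3214 (V=36.6542), down 34.5653 (V=77.4103). Price 30.7450; hedge Δ=-1.0000, bond B=82.3350.
  t=1,j=1: stock 112.4200 → up 164.1332 (V=65.6007), down 75.3214 (V=36.6542). Price 45.5416; hedge Δ=0.3259, bond B=8.9004.
  t=0,j=0: stock 77.0000 → up 112.4200 (V=45.5416), down 51.5900 (V=30.7450). Price 32.1093; hedge Δ=0.2432, bond B=13.3794.
Self-financing check: at every node Δ·S+B equals the discounted successor values.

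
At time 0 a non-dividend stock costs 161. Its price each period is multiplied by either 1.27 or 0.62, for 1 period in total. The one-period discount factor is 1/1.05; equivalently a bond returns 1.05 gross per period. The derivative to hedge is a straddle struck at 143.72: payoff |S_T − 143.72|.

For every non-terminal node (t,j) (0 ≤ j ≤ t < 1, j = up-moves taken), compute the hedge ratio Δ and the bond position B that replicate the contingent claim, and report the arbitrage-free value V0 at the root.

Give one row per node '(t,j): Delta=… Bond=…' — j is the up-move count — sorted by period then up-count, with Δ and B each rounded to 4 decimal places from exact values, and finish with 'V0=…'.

(0,0): Delta=0.1610 Bond=26.5026
V0=52.4256

Since d<R<u, set p* = (R−d)/(u−d) = 0.6615; price each node as the discounted p*-expectation of its children.
Terminal values V(1,·): V(1,0)=43.9000, V(1,1)=60.7500
Node (0,0) S=161.0000: V=(p*·60.7500+(1−p*)·43.9000)/1.05=52.4256; Δ=(60.7500−43.9000)/(204.4700−99.8200)=0.1610; B=V−Δ·S=26.5026
Check: Δ(0,0)·S0 + B(0,0) = 52.4256 = V0.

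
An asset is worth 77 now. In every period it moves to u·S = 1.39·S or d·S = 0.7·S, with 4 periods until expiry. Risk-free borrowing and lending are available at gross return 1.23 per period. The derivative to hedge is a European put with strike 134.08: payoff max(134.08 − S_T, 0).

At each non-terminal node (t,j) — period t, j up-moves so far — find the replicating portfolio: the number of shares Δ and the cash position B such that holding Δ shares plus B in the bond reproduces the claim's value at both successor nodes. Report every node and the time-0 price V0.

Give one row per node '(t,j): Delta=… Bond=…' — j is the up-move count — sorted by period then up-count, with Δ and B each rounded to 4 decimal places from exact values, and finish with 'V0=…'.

No-arbitrage ⇒ martingale measure with p* = (R−d)/(u−d) = 0.7681.
Terminal payoffs: V(4,0)=115.5923, V(4,1)=97.3687, V(4,2)=61.1819, V(4,3)=0.0000, V(4,4)=0.0000
Node (3,0) S=26.4110: V=(p*·97.3687+(1−p*)·115.5923)/1.23=82.5971; Δ=(97.3687−115.5923)/(36.7113−18.4877)=-1.0000; B=V−Δ·S=109.0081
Node (3,1) S=52.4447: V=(p*·61.1819+(1−p*)·97.3687)/1.23=56.5634; Δ=(61.1819−97.3687)/(72.8981−36.7113)=-1.0000; B=V−Δ·S=109.0081
Node (3,2) S=104.1402: V=(p*·0.0000+(1−p*)·61.1819)/1.23=11.5342; Δ=(0.0000−61.1819)/(144.7549−72.8981)=-0.8514; B=V−Δ·S=100.2036
Node (3,3) S=206.7927: V=(p*·0.0000+(1−p*)·0.0000)/1.23=0.0000; Δ=(0.0000−0.0000)/(287.4418−144.7549)=0.0000; B=V−Δ·S=0.0000
Node (2,0) S=37.7300: V=(p*·56.5634+(1−p*)·82.5971)/1.23=50.8945; Δ=(56.5634−82.5971)/(52.4447−26.4110)=-1.0000; B=V−Δ·S=88.6245
Node (2,1) S=74.9210: V=(p*·11.5342+(1−p*)·56.5634)/1.23=17.8665; Δ=(11.5342−56.5634)/(104.1402−52.4447)=-0.8710; B=V−Δ·S=83.1262
Node (2,2) S=148.7717: V=(p*·0.0000+(1−p*)·11.5342)/1.23=2.1745; Δ=(0.0000−11.5342)/(206.7927−104.1402)=-0.1124; B=V−Δ·S=18.8907
Node (1,0) S=53.9000: V=(p*·17.8665+(1−p*)·50.8945)/1.23=20.7522; Δ=(17.8665−50.8945)/(74.9210−37.7300)=-0.8881; B=V−Δ·S=68.6188
Node (1,1) S=107.0300: V=(p*·2.1745+(1−p*)·17.8665)/1.23=4.7262; Δ=(2.1745−17.8665)/(148.7717−74.9210)=-0.2125; B=V−Δ·S=27.4682
Node (0,0) S=77.0000: V=(p*·4.7262+(1−p*)·20.7522)/1.23=6.8637; Δ=(4.7262−20.7522)/(107.0300−53.9000)=-0.3016; B=V−Δ·S=30.0898
Root portfolio cost Δ·77+B reproduces V0=6.8637.

(0,0): Delta=-0.3016 Bond=30.0898
(1,0): Delta=-0.8881 Bond=68.6188
(1,1): Delta=-0.2125 Bond=27.4682
(2,0): Delta=-1.0000 Bond=88.6245
(2,1): Delta=-0.8710 Bond=83.1262
(2,2): Delta=-0.1124 Bond=18.8907
(3,0): Delta=-1.0000 Bond=109.0081
(3,1): Delta=-1.0000 Bond=109.0081
(3,2): Delta=-0.8514 Bond=100.2036
(3,3): Delta=0.0000 Bond=0.0000
V0=6.8637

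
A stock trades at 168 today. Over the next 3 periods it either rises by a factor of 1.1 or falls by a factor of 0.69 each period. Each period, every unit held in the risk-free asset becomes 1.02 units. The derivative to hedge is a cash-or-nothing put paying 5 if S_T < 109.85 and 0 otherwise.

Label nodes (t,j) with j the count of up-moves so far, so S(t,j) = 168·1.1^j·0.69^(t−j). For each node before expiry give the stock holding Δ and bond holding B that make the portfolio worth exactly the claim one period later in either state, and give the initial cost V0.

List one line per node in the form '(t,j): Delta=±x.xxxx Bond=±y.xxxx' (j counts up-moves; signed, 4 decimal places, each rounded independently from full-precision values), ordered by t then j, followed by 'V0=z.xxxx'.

No-arbitrage ⇒ martingale measure with p* = (R−d)/(u−d) = 0.8049.
Payoff layer (t=3): V(3,0)=5.0000, V(3,1)=5.0000, V(3,2)=0.0000, V(3,3)=0.0000
(2,0): S=79.9848. Δ = (V_up−V_dn)/(S_up−S_dn) = (5.0000−5.0000)/(87.9833−55.1895) = 0.0000. V = [p*·5.0000 + (1−p*)·5.0000]/1.02 = 4.9020. B = V − Δ·S = 4.9020.
(2,1): S=127.5120. Δ = (V_up−V_dn)/(S_up−S_dn) = (0.0000−5.0000)/(140.2632−87.9833) = -0.0956. V = [p*·0.0000 + (1−p*)·5.0000]/1.02 = 0.9565. B = V − Δ·S = 13.1516.
(2,2): S=203.2800. Δ = (V_up−V_dn)/(S_up−S_dn) = (0.0000−0.0000)/(223.6080−140.2632) = 0.0000. V = [p*·0.0000 + (1−p*)·0.0000]/1.02 = 0.0000. B = V − Δ·S = 0.0000.
(1,0): S=115.9200. Δ = (V_up−V_dn)/(S_up−S_dn) = (0.9565−4.9020)/(127.5120−79.9848) = -0.0830. V = [p*·0.9565 + (1−p*)·4.9020]/1.02 = 1.6925. B = V − Δ·S = 11.3156.
(1,1): S=184.8000. Δ = (V_up−V_dn)/(S_up−S_dn) = (0.0000−0.9565)/(203.2800−127.5120) = -0.0126. V = [p*·0.0000 + (1−p*)·0.9565]/1.02 = 0.1830. B = V − Δ·S = 2.5158.
(0,0): S=168.0000. Δ = (V_up−V_dn)/(S_up−S_dn) = (0.1830−1.6925)/(184.8000−115.9200) = -0.0219. V = [p*·0.1830 + (1−p*)·1.6925]/1.02 = 0.4681. B = V − Δ·S = 4.1499.
Root portfolio cost Δ·168+B reproduces V0=0.4681.

(0,0): Delta=-0.0219 Bond=4.1499
(1,0): Delta=-0.0830 Bond=11.3156
(1,1): Delta=-0.0126 Bond=2.5158
(2,0): Delta=0.0000 Bond=4.9020
(2,1): Delta=-0.0956 Bond=13.1516
(2,2): Delta=0.0000 Bond=0.0000
V0=0.4681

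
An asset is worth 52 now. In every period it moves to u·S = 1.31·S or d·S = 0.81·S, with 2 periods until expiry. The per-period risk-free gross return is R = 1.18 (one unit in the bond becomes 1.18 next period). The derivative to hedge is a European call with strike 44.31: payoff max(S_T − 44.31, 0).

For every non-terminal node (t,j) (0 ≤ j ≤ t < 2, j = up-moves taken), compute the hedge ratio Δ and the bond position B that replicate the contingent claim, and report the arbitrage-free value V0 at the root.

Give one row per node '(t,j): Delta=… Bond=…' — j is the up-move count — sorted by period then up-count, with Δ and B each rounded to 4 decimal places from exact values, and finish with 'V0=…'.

(0,0): Delta=0.9136 Bond=-26.8362
(1,0): Delta=0.5160 Bond=-14.9194
(1,1): Delta=1.0000 Bond=-37.5508
V0=20.6721

No-arbitrage ⇒ martingale measure with p* = (R−d)/(u−d) = 0.7400.
Payoff layer (t=2): V(2,0)=0.0000, V(2,1)=10.8672, V(2,2)=44.9272
Node (1,0) S=42.1200: V=(p*·10.8672+(1−p*)·0.0000)/1.18=6.8150; Δ=(10.8672−0.0000)/(55.1772−34.1172)=0.5160; B=V−Δ·S=-14.9194
Node (1,1) S=68.1200: V=(p*·44.9272+(1−p*)·10.8672)/1.18=30.5692; Δ=(44.9272−10.8672)/(89.2372−55.1772)=1.0000; B=V−Δ·S=-37.5508
Node (0,0) S=52.0000: V=(p*·30.5692+(1−p*)·6.8150)/1.18=20.6721; Δ=(30.5692−6.8150)/(68.1200−42.1200)=0.9136; B=V−Δ·S=-26.8362
Each (Δ,B) replicates both successor values, so the strategy is self-financing and V0 is arbitrage-free.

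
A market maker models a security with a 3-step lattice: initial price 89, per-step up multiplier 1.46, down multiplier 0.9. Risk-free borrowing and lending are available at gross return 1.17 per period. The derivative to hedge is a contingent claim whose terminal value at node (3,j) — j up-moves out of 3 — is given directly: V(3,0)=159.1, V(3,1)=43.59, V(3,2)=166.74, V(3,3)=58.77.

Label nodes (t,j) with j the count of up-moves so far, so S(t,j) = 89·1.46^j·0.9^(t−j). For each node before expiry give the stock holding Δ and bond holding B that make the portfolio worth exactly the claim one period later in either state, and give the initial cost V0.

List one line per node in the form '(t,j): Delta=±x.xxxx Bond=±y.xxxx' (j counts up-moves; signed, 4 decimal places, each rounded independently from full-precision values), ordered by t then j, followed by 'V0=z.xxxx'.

(0,0): Delta=0.0795 Bond=58.9924
(1,0): Delta=-0.0084 Bond=76.0594
(1,1): Delta=0.1376 Bond=61.4616
(2,0): Delta=-2.8613 Bond=294.6505
(2,1): Delta=1.8804 Bond=-131.9057
(2,2): Delta=-1.0163 Bond=290.8233
V0=66.0635

The replicating-portfolio and risk-neutral prices coincide; use p* = (1.17−0.9)/(1.46−0.9) = 0.4821 for the latter.
Terminal payoffs: V(3,0)=159.1000, V(3,1)=43.5900, V(3,2)=166.7400, V(3,3)=58.7700
  t=2,j=0: stock 72.0900 → up 105.2514 (V=43.5900), down 64.8810 (V=159.1000). Price 88.3826; hedge Δ=-2.8613, bond B=294.6505.
  t=2,j=1: stock 116.9460 → up 170.7412 (V=166.7400), down 105.2514 (V=43.5900). Price 88.0050; hedge Δ=1.8804, bond B=-131.9057.
  t=2,j=2: stock 189.7124 → up 276.9801 (V=58.7700), down 170.7412 (V=166.7400). Price 98.0197; hedge Δ=-1.0163, bond B=290.8233.
  t=1,j=0: stock 80.1000 → up 116.9460 (V=88.0050), down 72.0900 (V=88.3826). Price 75.3851; hedge Δ=-0.0084, bond B=76.0594.
  t=1,j=1: stock 129.9400 → up 189.7124 (V=98.0197), down 116.9460 (V=88.0050). Price 79.3449; hedge Δ=0.1376, bond B=61.4616.
  t=0,j=0: stock 89.0000 → up 129.9400 (V=79.3449), down 80.1000 (V=75.3851). Price 66.0635; hedge Δ=0.0795, bond B=58.9924.
Each (Δ,B) replicates both successor values, so the strategy is self-financing and V0 is arbitrage-free.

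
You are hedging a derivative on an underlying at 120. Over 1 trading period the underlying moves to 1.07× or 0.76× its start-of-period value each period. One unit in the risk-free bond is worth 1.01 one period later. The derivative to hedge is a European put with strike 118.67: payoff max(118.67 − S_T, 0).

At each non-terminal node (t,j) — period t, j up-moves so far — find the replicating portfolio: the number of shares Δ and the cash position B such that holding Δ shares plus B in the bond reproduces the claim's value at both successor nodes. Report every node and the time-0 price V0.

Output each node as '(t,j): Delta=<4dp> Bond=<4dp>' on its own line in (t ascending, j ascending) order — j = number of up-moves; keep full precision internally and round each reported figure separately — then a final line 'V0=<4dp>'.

Under the risk-neutral measure, an up-move has probability p* = (R−d)/(u−d) = 0.8065 and values discount at R = 1.01.
Terminal values V(1,·): V(1,0)=27.4700, V(1,1)=0.0000
(0,0): S=120.0000. Δ = (V_up−V_dn)/(S_up−S_dn) = (0.0000−27.4700)/(128.4000−91.2000) = -0.7384. V = [p*·0.0000 + (1−p*)·27.4700]/1.01 = 5.2641. B = V − Δ·S = 93.8770.
Root portfolio cost Δ·120+B reproduces V0=5.2641.

(0,0): Delta=-0.7384 Bond=93.8770
V0=5.2641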